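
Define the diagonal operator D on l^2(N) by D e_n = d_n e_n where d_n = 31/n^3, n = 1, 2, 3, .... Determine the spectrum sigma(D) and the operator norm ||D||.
sigma(D) = {31/n^3 : n ≥ 1} ∪ {0}; ||D|| = 31

A bounded diagonal operator on l^2 with diagonal entries d_n has spectrum equal to the closure of {d_n : n ≥ 1}: every d_n is an eigenvalue (with eigenvector e_n), so {d_n} ⊂ sigma(D); the spectrum is closed, so its closure is too; and for lambda not in the closure, (D - lambda I) has bounded inverse (the diagonal entries 1/(d_n - lambda) are bounded). For our sequence d_n = 31/n^3, n = 1, 2, 3, ...:
  - {d_n} = {31/n^3 : n ≥ 1}; the only limit point is 0
  - closure = {31/n^3 : n ≥ 1} ∪ {0}
For the norm: a diagonal operator has ||D|| = sup_n |d_n|. Here d_n = 31/n^3 is positive and decreasing, so sup_n |d_n| = d_1 = 31. So ||D|| = 31.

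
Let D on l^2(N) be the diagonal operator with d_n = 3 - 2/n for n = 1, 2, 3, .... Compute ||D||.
||D|| = 3

For a diagonal operator on l^2 with entries d_n, ||D|| = sup_n |d_n|. Here d_1 = 1, d_2 = 2, ..., and d_n = 3 - 2/n increases monotonically toward 3. All terms lie in [1, 3), so |d_n| = d_n and the supremum is the limit 3, which is not attained by any individual d_n. Hence ||D|| = 3.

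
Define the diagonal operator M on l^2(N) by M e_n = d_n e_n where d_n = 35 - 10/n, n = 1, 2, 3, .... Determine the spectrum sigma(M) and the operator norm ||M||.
sigma(M) = {35 - 10/n : n ≥ 1} ∪ {35}; ||M|| = 35

A bounded diagonal operator on l^2 with diagonal entries d_n has spectrum equal to the closure of {d_n : n ≥ 1}: every d_n is an eigenvalue (with eigenvector e_n), so {d_n} ⊂ sigma(M); the spectrum is closed, so its closure is too; and for lambda not in the closure, (M - lambda I) has bounded inverse (the diagonal entries 1/(d_n - lambda) are bounded). For our sequence d_n = 35 - 10/n, n = 1, 2, 3, ...:
  - {d_n} = {35 - 10/n : n ≥ 1}; the only limit point is 35
  - closure = {35 - 10/n : n ≥ 1} ∪ {35}
For the norm: a diagonal operator has ||M|| = sup_n |d_n|. Here d_n = 35 - 10/n increases monotonically from d_1 = 25 toward 35, with all terms in [25, 35); so sup_n |d_n| = 35 (the supremum is the limit, not attained). So ||M|| = 35.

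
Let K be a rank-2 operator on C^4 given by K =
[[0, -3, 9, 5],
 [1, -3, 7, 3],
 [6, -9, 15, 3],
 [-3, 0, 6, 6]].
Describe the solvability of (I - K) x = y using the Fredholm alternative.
(I - K) is invertible (det(I - K) = 19 ≠ 0), so for every y in C^4 the equation (I - K) x = y has a unique solution.

K has rank 2 and factors as K = U V^T = u1 v1^T + u2 v2^T with u1 = (3, 2, 3, 3), v1 = (-1, 0, 2, 2), u2 = (1, 1, 3, 0), v2 = (3, -3, 3, -1) (multiplying out reproduces the displayed K). The nonzero eigenvalues of U V^T coincide with those of the 2 x 2 matrix G = V^T U = [[v1·u1, v1·u2], [v2·u1, v2·u2]] = [[9, 5], [9, 9]], and by the Sylvester determinant identity det(I_4 - U V^T) = det(I_2 - V^T U) = det([[-8, -5], [-9, -8]]) = (-8)(-8) - (-5)(-9) = 19. (Direct check: I - K =
[[1, 3, -9, -5],
 [-1, 4, -7, -3],
 [-6, 9, -14, -3],
 [3, 0, -6, -5]]
has determinant 19.) The finite-dimensional Fredholm alternative says: either (I - K) is invertible, or ker(I - K) ≠ {0} and then range(I - K) = ker((I - K)^*)^⊥, with dim ker(I - K) = dim ker((I - K)^*). Since det(I - K) ≠ 0, 1 is not an eigenvalue of K and ker(I - K) = {0}, so we are in the first case: for every y there is a unique x = (I - K)^(-1) y. (Explicitly, by the Woodbury identity, (I - U V^T)^(-1) = I + U (I_2 - G)^(-1) V^T.)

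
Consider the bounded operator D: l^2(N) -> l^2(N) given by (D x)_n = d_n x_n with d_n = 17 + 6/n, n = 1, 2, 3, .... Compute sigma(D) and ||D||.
sigma(D) = {17 + 6/n : n ≥ 1} ∪ {17}; ||D|| = 23

A bounded diagonal operator on l^2 with diagonal entries d_n has spectrum equal to the closure of {d_n : n ≥ 1}: every d_n is an eigenvalue (with eigenvector e_n), so {d_n} ⊂ sigma(D); the spectrum is closed, so its closure is too; and for lambda not in the closure, (D - lambda I) has bounded inverse (the diagonal entries 1/(d_n - lambda) are bounded). For our sequence d_n = 17 + 6/n, n = 1, 2, 3, ...:
  - {d_n} = {17 + 6/n : n ≥ 1}; the only limit point is 17
  - closure = {17 + 6/n : n ≥ 1} ∪ {17}
For the norm: a diagonal operator has ||D|| = sup_n |d_n|. Here d_n = 17 + 6/n is positive and decreasing, so sup_n |d_n| = d_1 = 17 + 6 = 23. So ||D|| = 23.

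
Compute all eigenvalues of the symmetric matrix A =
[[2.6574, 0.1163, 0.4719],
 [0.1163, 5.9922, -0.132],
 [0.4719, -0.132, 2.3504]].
sigma(A) ≈ {2, 3, 6}

A is real symmetric, so its spectrum consists of real eigenvalues. Expanding the characteristic polynomial of the displayed matrix gives
  det(λ I - A) = p(λ) = λ^3 + (-11)λ^2 + (36)λ + (-36).
Solving p(λ) = 0 yields eigenvalues ≈ 2, 3, 6. (A is shown rounded to 4 decimals, so these recover the underlying integer eigenvalues to within that precision.)
Verification: the trace of A = 11 equals the sum of eigenvalues 11, and det(A) ≈ 36.0000 matches the eigenvalue product 36.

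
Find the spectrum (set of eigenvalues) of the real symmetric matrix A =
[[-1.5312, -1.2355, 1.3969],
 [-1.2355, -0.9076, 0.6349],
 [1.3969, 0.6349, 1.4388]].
sigma(A) ≈ {-3, 0, 2}

A is real symmetric, so its spectrum consists of real eigenvalues. Expanding the characteristic polynomial of the displayed matrix gives
  det(λ I - A) = p(λ) = λ^3 + (1)λ^2 + (-6)λ + (0).
Solving p(λ) = 0 yields eigenvalues ≈ -3, 0, 2. (A is shown rounded to 4 decimals, so these recover the underlying integer eigenvalues to within that precision.)
Verification: the trace of A = -1 equals the sum of eigenvalues -1, and det(A) ≈ -0.0000 matches the eigenvalue product 0.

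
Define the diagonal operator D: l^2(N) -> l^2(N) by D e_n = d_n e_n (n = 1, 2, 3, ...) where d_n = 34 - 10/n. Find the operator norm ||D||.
||D|| = 34

For a diagonal operator on l^2 with entries d_n, ||D|| = sup_n |d_n|. Here d_1 = 24, d_2 = 29, ..., and d_n = 34 - 10/n increases monotonically toward 34. All terms lie in [24, 34), so |d_n| = d_n and the supremum is the limit 34, which is not attained by any individual d_n. Hence ||D|| = 34.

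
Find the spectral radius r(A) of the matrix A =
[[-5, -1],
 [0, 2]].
r(A) = 5

The eigenvalues of A are the roots of its characteristic polynomial. With M = A (coefficients from the trace and determinant):
  p(λ) = det(λ I - M) = λ^2 + 3λ - 10.
For λ^2 + 3λ - 10 the discriminant is 49. It is a perfect square (7^2), so the roots are rational: λ = (-3 ± 7)/2 = 2, -5.
Thus the eigenvalues (to 4 decimals) are 2 (modulus 2); -5 (modulus 5). The spectral radius is the largest modulus: r(A) = 5. (Cross-check: r(A) ≤ ||A||_2 ≈ 5.1167; equality holds whenever A is normal, though it can also hold for some non-normal A.)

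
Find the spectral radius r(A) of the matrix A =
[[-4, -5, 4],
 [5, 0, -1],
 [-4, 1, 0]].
r(A) ≈ 6.4517

The eigenvalues of A are the roots of its characteristic polynomial. With M = A (coefficients from the trace, the sum of principal 2x2 minors, and det A):
  p(λ) = det(λ I - M) = λ^3 + 4λ^2 + 42λ + 4.
No integer candidate from the rational root theorem (±divisors of 4) is a root, so the roots are irrational. The cubic discriminant is Δ = -257488 < 0, so there is one real root and a complex-conjugate pair. p(-1) = -35 and p(0) = 4 have opposite signs, so a root lies in (-1, 0); Newton's method refines it to λ ≈ -0.0961. Dividing out (λ - (-0.0961)) leaves approximately λ^2 + 3.9039λ + 41.6248. For λ^2 + 3.9039λ + 41.6248 the discriminant is -151.2589. It is negative, so the remaining roots are the complex-conjugate pair λ ≈ -1.952 ± 6.1494i. Their product equals the constant term, so |λ|^2 ≈ 41.6248 and |λ| ≈ 6.4517.
Thus the eigenvalues (to 4 decimals) are -0.0961 (modulus 0.0961); -1.952 ± 6.1494i (modulus 6.4517). The spectral radius is the largest modulus: r(A) ≈ 6.4517. (Cross-check: r(A) ≤ ||A||_2 ≈ 8.7485; equality holds whenever A is normal, though it can also hold for some non-normal A.)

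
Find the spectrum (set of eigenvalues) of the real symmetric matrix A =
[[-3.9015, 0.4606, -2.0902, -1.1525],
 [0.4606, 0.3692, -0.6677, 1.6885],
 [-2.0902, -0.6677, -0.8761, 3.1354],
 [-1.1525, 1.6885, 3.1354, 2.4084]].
sigma(A) ≈ {-5, -3, 1, 5}

A is real symmetric, so its spectrum consists of real eigenvalues. Expanding the characteristic polynomial of the displayed matrix gives
  det(λ I - A) = p(λ) = λ^4 + (2)λ^3 + (-28)λ^2 + (-50)λ + (75).
Solving p(λ) = 0 yields eigenvalues ≈ -5, -3, 1, 5. (A is shown rounded to 4 decimals, so these recover the underlying integer eigenvalues to within that precision.)
Verification: the trace of A = -2 equals the sum of eigenvalues -2, and det(A) ≈ 74.9998 matches the eigenvalue product 75.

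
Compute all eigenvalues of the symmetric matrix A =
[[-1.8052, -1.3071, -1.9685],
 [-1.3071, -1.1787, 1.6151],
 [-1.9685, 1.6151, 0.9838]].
sigma(A) ≈ {-3, -2, 3}

A is real symmetric, so its spectrum consists of real eigenvalues. Expanding the characteristic polynomial of the displayed matrix gives
  det(λ I - A) = p(λ) = λ^3 + (2)λ^2 + (-9)λ + (-18).
Solving p(λ) = 0 yields eigenvalues ≈ -3, -2, 3. (A is shown rounded to 4 decimals, so these recover the underlying integer eigenvalues to within that precision.)
Verification: the trace of A = -2 equals the sum of eigenvalues -2, and det(A) ≈ 18.0003 matches the eigenvalue product 18.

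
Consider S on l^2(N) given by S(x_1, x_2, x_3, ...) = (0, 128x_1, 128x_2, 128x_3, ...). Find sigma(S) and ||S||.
sigma(S) = closed disk {z in C : |z| ≤ 128}; ||S|| = 128

Note S = 128·U where U is the unit right shift (U x)_k = x_{k-1} (with x_0 := 0); so ||S|| = 128||U|| and sigma(S) = 128·sigma(U). ||S x||^2 = sum_{k≥1} |128x_k|^2 = 16384||x||^2, so ||S|| = 128 and sigma(S) ⊂ {|z| ≤ 128}. For any |lambda| < 128, the equation (S - lambda I) x = 0 forces x_1 = 0, then 128x_k = lambda x_{k+1} ⇒ x = 0, so S has no eigenvalues. But (S - lambda I) is not surjective for |lambda| < 128: solving (S - lambda I) x = e_1 would require x_n proportional to (lambda/128)^(-n), which is not in l^2. So every |lambda| < 128 lies in the residual spectrum. The boundary |lambda| = 128 is in the approximate point spectrum (the spectrum is closed). Hence sigma(S) is the closed disk of radius 128.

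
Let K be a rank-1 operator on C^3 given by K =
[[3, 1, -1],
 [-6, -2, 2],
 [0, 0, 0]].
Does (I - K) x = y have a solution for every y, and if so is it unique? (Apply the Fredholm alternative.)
(I - K) is singular (det(I - K) = 0, i.e. 1 ∈ sigma(K)). (I - K) x = y is solvable iff y ⊥ ker((I - K)^*) = span{(3, 1, -1)}, i.e. iff 3y_1 + y_2 - y_3 = 0. When solvable, the solutions are x = y + c·(1, -2, 0), c arbitrary (ker(I - K) = span{(1, -2, 0)}, dimension 1).

K has rank 1, so it is an outer product K = u v^T: every row of K is a multiple of one row vector. Reading off the entries, u = (1, -2, 0) and v = (3, 1, -1) (row i of K equals u_i·v^T). A rank-one matrix u v^T satisfies K u = u (v·u) and kills the (2)-dimensional subspace v^⊥, so its characteristic polynomial is lambda^2 (lambda - v·u) with v·u = tr K = 1. Hence the eigenvalues of I - K are 1 (multiplicity 2) and 1 - (1) = 0, so det(I - K) = 0. (Direct check: I - K =
[[-2, -1, 1],
 [6, 3, -2],
 [0, 0, 1]]
has determinant 0.) So 1 is an eigenvalue of K and (I - K) is not invertible. The finite-dimensional Fredholm alternative says: either (I - K) is invertible, or ker(I - K) ≠ {0} and then range(I - K) = ker((I - K)^*)^⊥, with dim ker(I - K) = dim ker((I - K)^*). We are in the second case, so we need both kernels. Kernel of I - K: (I - K) u = u - u (v·u) = u - u = 0, so ker(I - K) = span{u} = span{(1, -2, 0)} (it is exactly 1-dimensional because rank(I - K) = 2). Kernel of the adjoint: K is real, so (I - K)^* = I - K^T = I - v u^T, and (I - v u^T) v = v - v (u·v) = 0; hence ker((I - K)^*) = span{v} = span{(3, 1, -1)}. Therefore (I - K) x = y is solvable iff <y, v> = 0, i.e. iff 3y_1 + y_2 - y_3 = 0. When this holds, K y = u (v·y) = 0, so (I - K) y = y and x = y is a particular solution; the full solution set is the line x = y + c·u = y + c·(1, -2, 0), c ∈ C.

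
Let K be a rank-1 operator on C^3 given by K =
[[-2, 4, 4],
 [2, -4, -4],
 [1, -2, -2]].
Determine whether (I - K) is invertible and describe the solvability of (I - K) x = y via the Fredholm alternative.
(I - K) is invertible (det(I - K) = 9 ≠ 0), so for every y in C^3 the equation (I - K) x = y has a unique solution.

K has rank 1, so it is an outer product K = u v^T: every row of K is a multiple of one row vector. Reading off the entries, u = (-2, 2, 1) and v = (1, -2, -2) (row i of K equals u_i·v^T). A rank-one matrix u v^T satisfies K u = u (v·u) and kills the (2)-dimensional subspace v^⊥, so its characteristic polynomial is lambda^2 (lambda - v·u) with v·u = tr K = -8. Hence the eigenvalues of I - K are 1 (multiplicity 2) and 1 - (-8) = 9, so det(I - K) = 9. (Direct check: I - K =
[[3, -4, -4],
 [-2, 5, 4],
 [-1, 2, 3]]
has determinant 9.) The finite-dimensional Fredholm alternative says: either (I - K) is invertible, or ker(I - K) ≠ {0} and then range(I - K) = ker((I - K)^*)^⊥, with dim ker(I - K) = dim ker((I - K)^*). Since det(I - K) ≠ 0, 1 is not an eigenvalue of K and ker(I - K) = {0}, so we are in the first case: for every y there is a unique x = (I - K)^(-1) y. Explicitly, by the Sherman–Morrison formula, (I - u v^T)^(-1) = I + u v^T/(1 - v·u), i.e. (I - K)^(-1) = I + K/(9).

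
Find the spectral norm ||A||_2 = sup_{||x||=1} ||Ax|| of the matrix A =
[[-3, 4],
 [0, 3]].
||A||_2 = sqrt((34 + sqrt(832))/2) ≈ 5.6056 (= sqrt(largest eigenvalue of A^T A))

||A||_2 = sigma_max(A) = sqrt(lambda_max(A^T A)). Form the symmetric matrix M = A^T A =
[[9, -12],
 [-12, 25]].
Its characteristic polynomial (trace, determinant of M give the coefficients) is
  p(λ) = det(λ I - M) = λ^2 - 34λ + 81.
For λ^2 - 34λ + 81 the discriminant is 832. It is nonnegative but not a perfect square, so the roots are real and irrational: λ = (34 ± sqrt(832))/2 ≈ 31.4222, 2.5778.
So the eigenvalues of A^T A are ≈ 2.5778, 31.4222 (all ≥ 0, as they must be for A^T A). The largest is λ_max = (34 + sqrt(832))/2 ≈ 31.4222, hence ||A||_2 = sqrt(λ_max) = sqrt((34 + sqrt(832))/2) ≈ 5.6056.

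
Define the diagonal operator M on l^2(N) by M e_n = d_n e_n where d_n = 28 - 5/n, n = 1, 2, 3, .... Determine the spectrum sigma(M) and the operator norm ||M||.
sigma(M) = {28 - 5/n : n ≥ 1} ∪ {28}; ||M|| = 28

A bounded diagonal operator on l^2 with diagonal entries d_n has spectrum equal to the closure of {d_n : n ≥ 1}: every d_n is an eigenvalue (with eigenvector e_n), so {d_n} ⊂ sigma(M); the spectrum is closed, so its closure is too; and for lambda not in the closure, (M - lambda I) has bounded inverse (the diagonal entries 1/(d_n - lambda) are bounded). For our sequence d_n = 28 - 5/n, n = 1, 2, 3, ...:
  - {d_n} = {28 - 5/n : n ≥ 1}; the only limit point is 28
  - closure = {28 - 5/n : n ≥ 1} ∪ {28}
For the norm: a diagonal operator has ||M|| = sup_n |d_n|. Here d_n = 28 - 5/n increases monotonically from d_1 = 23 toward 28, with all terms in [23, 28); so sup_n |d_n| = 28 (the supremum is the limit, not attained). So ||M|| = 28.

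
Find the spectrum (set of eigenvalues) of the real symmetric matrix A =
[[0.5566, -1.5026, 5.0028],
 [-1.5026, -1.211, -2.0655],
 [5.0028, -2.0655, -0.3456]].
sigma(A) ≈ {-5, -2, 6}

A is real symmetric, so its spectrum consists of real eigenvalues. Expanding the characteristic polynomial of the displayed matrix gives
  det(λ I - A) = p(λ) = λ^3 + (1)λ^2 + (-32)λ + (-60.0011).
Solving p(λ) = 0 yields eigenvalues ≈ -5, -2, 6. (A is shown rounded to 4 decimals, so these recover the underlying integer eigenvalues to within that precision.)
Verification: the trace of A = -1 equals the sum of eigenvalues -1, and det(A) ≈ 60.0011 matches the eigenvalue product 60.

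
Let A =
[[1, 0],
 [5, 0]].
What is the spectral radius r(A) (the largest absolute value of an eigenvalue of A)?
r(A) = 1

The eigenvalues of A are the roots of its characteristic polynomial. With M = A (coefficients from the trace and determinant):
  p(λ) = det(λ I - M) = λ^2 - λ.
For λ^2 - λ the discriminant is 1. It is a perfect square (1^2), so the roots are rational: λ = (1 ± 1)/2 = 1, 0.
Thus the eigenvalues (to 4 decimals) are 1 (modulus 1); 0 (modulus 0). The spectral radius is the largest modulus: r(A) = 1. (Cross-check: r(A) ≤ ||A||_2 ≈ 5.099; equality holds whenever A is normal, though it can also hold for some non-normal A.)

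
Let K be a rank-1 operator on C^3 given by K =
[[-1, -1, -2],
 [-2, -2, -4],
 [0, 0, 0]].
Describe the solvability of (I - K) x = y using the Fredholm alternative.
(I - K) is invertible (det(I - K) = 4 ≠ 0), so for every y in C^3 the equation (I - K) x = y has a unique solution.

K has rank 1, so it is an outer product K = u v^T: every row of K is a multiple of one row vector. Reading off the entries, u = (1, 2, 0) and v = (-1, -1, -2) (row i of K equals u_i·v^T). A rank-one matrix u v^T satisfies K u = u (v·u) and kills the (2)-dimensional subspace v^⊥, so its characteristic polynomial is lambda^2 (lambda - v·u) with v·u = tr K = -3. Hence the eigenvalues of I - K are 1 (multiplicity 2) and 1 - (-3) = 4, so det(I - K) = 4. (Direct check: I - K =
[[2, 1, 2],
 [2, 3, 4],
 [0, 0, 1]]
has determinant 4.) The finite-dimensional Fredholm alternative says: either (I - K) is invertible, or ker(I - K) ≠ {0} and then range(I - K) = ker((I - K)^*)^⊥, with dim ker(I - K) = dim ker((I - K)^*). Since det(I - K) ≠ 0, 1 is not an eigenvalue of K and ker(I - K) = {0}, so we are in the first case: for every y there is a unique x = (I - K)^(-1) y. Explicitly, by the Sherman–Morrison formula, (I - u v^T)^(-1) = I + u v^T/(1 - v·u), i.e. (I - K)^(-1) = I + K/(4).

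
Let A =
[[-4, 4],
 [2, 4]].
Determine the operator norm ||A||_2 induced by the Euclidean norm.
||A||_2 = 6 (= sqrt(largest eigenvalue of A^T A))

||A||_2 = sigma_max(A) = sqrt(lambda_max(A^T A)). Form the symmetric matrix M = A^T A =
[[20, -8],
 [-8, 32]].
Its characteristic polynomial (trace, determinant of M give the coefficients) is
  p(λ) = det(λ I - M) = λ^2 - 52λ + 576.
For λ^2 - 52λ + 576 the discriminant is 400. It is a perfect square (20^2), so the roots are rational: λ = (52 ± 20)/2 = 36, 16.
So the eigenvalues of A^T A are ≈ 16, 36 (all ≥ 0, as they must be for A^T A). The largest is λ_max = 36, hence ||A||_2 = sqrt(λ_max) = 6.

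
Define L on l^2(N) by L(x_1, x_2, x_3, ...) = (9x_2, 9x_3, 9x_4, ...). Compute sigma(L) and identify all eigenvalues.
sigma(L) = closed disk {z in C : |z| ≤ 9}; sigma_p(L) = open disk {z in C : |z| < 9}

Note L = 9·V where V is the unit left shift (V x)_k = x_{k+1}; so sigma(L) = 9·sigma(V) and ||L|| = 9||V||. ||L x||^2 = 81sum_{k≥2} |x_k|^2 ≤ 81||x||^2, with equality on {x : x_1 = 0}, so ||L|| = 9. For any lambda with |lambda| < 9, set r = lambda/9 (|r| < 1); the vector x = (1, r, r^2, ...) is in l^2 and satisfies L x = 9(r, r^2, ...) = lambda x, so lambda is an eigenvalue. On the boundary |lambda| = 9 the geometric series diverges, so no l^2 eigenvector exists, but these lambda lie in the approximate point spectrum. Hence sigma(L) is the closed disk of radius 9 and sigma_p(L) is the open disk.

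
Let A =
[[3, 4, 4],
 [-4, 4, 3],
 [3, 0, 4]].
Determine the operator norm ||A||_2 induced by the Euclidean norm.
||A||_2 ≈ 8.1408 (= sqrt(largest eigenvalue of A^T A))

||A||_2 = sigma_max(A) = sqrt(lambda_max(A^T A)). Form the symmetric matrix M = A^T A =
[[34, -4, 12],
 [-4, 32, 28],
 [12, 28, 41]].
Its characteristic polynomial (trace, sum of principal 2x2 minors, determinant of M give the coefficients) is
  p(λ) = det(λ I - M) = λ^3 - 107λ^2 + 2850λ - 10000.
No integer candidate from the rational root theorem (±divisors of 10000) is a root, so the roots are irrational. The cubic discriminant is Δ = 3587282500 > 0, so there are three distinct real roots. p(4) = -248 and p(5) = 1700 have opposite signs, so a root lies in (4, 5); Newton's method refines it to λ ≈ 4.1221. p(36) = 584 and p(37) = -380 have opposite signs, so a root lies in (36, 37); Newton's method refines it to λ ≈ 36.6052. p(66) = -496 and p(67) = 1390 have opposite signs, so a root lies in (66, 67); Newton's method refines it to λ ≈ 66.2727. Check (Vieta): the three roots sum to 107, matching tr M = 107.
So the eigenvalues of A^T A are ≈ 4.1221, 36.6052, 66.2727 (all ≥ 0, as they must be for A^T A). The largest is λ_max ≈ 66.2727, hence ||A||_2 = sqrt(λ_max) ≈ 8.1408.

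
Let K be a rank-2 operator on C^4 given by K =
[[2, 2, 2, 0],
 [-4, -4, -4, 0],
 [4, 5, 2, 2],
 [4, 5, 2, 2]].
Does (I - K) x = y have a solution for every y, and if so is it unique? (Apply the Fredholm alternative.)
(I - K) is invertible (det(I - K) = 3 ≠ 0), so for every y in C^4 the equation (I - K) x = y has a unique solution.

K has rank 2 and factors as K = U V^T = u1 v1^T + u2 v2^T with u1 = (1, -2, 1, 1), v1 = (2, 2, 2, 0), u2 = (0, 0, -1, -1), v2 = (-2, -3, 0, -2) (multiplying out reproduces the displayed K). The nonzero eigenvalues of U V^T coincide with those of the 2 x 2 matrix G = V^T U = [[v1·u1, v1·u2], [v2·u1, v2·u2]] = [[0, -2], [2, 2]], and by the Sylvester determinant identity det(I_4 - U V^T) = det(I_2 - V^T U) = det([[1, 2], [-2, -1]]) = (1)(-1) - (2)(-2) = 3. (Direct check: I - K =
[[-1, -2, -2, 0],
 [4, 5, 4, 0],
 [-4, -5, -1, -2],
 [-4, -5, -2, -1]]
has determinant 3.) The finite-dimensional Fredholm alternative says: either (I - K) is invertible, or ker(I - K) ≠ {0} and then range(I - K) = ker((I - K)^*)^⊥, with dim ker(I - K) = dim ker((I - K)^*). Since det(I - K) ≠ 0, 1 is not an eigenvalue of K and ker(I - K) = {0}, so we are in the first case: for every y there is a unique x = (I - K)^(-1) y. (Explicitly, by the Woodbury identity, (I - U V^T)^(-1) = I + U (I_2 - G)^(-1) V^T.)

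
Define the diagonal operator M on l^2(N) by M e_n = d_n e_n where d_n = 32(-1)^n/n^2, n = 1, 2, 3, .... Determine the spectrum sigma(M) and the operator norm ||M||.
sigma(M) = {32(-1)^n/n^2 : n ≥ 1} ∪ {0}; ||M|| = 32

A bounded diagonal operator on l^2 with diagonal entries d_n has spectrum equal to the closure of {d_n : n ≥ 1}: every d_n is an eigenvalue (with eigenvector e_n), so {d_n} ⊂ sigma(M); the spectrum is closed, so its closure is too; and for lambda not in the closure, (M - lambda I) has bounded inverse (the diagonal entries 1/(d_n - lambda) are bounded). For our sequence d_n = 32(-1)^n/n^2, n = 1, 2, 3, ...:
  - {d_n} = {32(-1)^n/n^2 : n ≥ 1}; the only limit point is 0
  - closure = {32(-1)^n/n^2 : n ≥ 1} ∪ {0}
For the norm: a diagonal operator has ||M|| = sup_n |d_n|. Here |d_n| = 32/n^2 is decreasing, so sup_n |d_n| = |d_1| = 32. So ||M|| = 32.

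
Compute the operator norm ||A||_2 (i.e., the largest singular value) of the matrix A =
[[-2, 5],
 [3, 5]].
||A||_2 = sqrt((63 + sqrt(1469))/2) ≈ 7.1178 (= sqrt(largest eigenvalue of A^T A))

||A||_2 = sigma_max(A) = sqrt(lambda_max(A^T A)). Form the symmetric matrix M = A^T A =
[[13, 5],
 [5, 50]].
Its characteristic polynomial (trace, determinant of M give the coefficients) is
  p(λ) = det(λ I - M) = λ^2 - 63λ + 625.
For λ^2 - 63λ + 625 the discriminant is 1469. It is nonnegative but not a perfect square, so the roots are real and irrational: λ = (63 ± sqrt(1469))/2 ≈ 50.6638, 12.3362.
So the eigenvalues of A^T A are ≈ 12.3362, 50.6638 (all ≥ 0, as they must be for A^T A). The largest is λ_max = (63 + sqrt(1469))/2 ≈ 50.6638, hence ||A||_2 = sqrt(λ_max) = sqrt((63 + sqrt(1469))/2) ≈ 7.1178.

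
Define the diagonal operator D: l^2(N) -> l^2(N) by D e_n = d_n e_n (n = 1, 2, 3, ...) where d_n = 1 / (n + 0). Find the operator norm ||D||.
||D|| = 1 (attained at n = 1)

For D diagonal, ||D|| = sup_n |d_n| = sup_n 1/(n + 0). This is positive and strictly decreasing in n, so the supremum is attained at n = 1: d_1 = 1/(1 + 0) = 1. Hence ||D|| = 1.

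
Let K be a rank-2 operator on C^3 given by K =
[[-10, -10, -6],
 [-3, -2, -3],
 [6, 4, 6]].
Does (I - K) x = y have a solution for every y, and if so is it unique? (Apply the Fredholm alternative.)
(I - K) is invertible (det(I - K) = -27 ≠ 0), so for every y in C^3 the equation (I - K) x = y has a unique solution.

K has rank 2 and factors as K = U V^T = u1 v1^T + u2 v2^T with u1 = (-2, -1, 2), v1 = (3, 2, 3), u2 = (2, 0, 0), v2 = (-2, -3, 0) (multiplying out reproduces the displayed K). The nonzero eigenvalues of U V^T coincide with those of the 2 x 2 matrix G = V^T U = [[v1·u1, v1·u2], [v2·u1, v2·u2]] = [[-2, 6], [7, -4]], and by the Sylvester determinant identity det(I_3 - U V^T) = det(I_2 - V^T U) = det([[3, -6], [-7, 5]]) = (3)(5) - (-6)(-7) = -27. (Direct check: I - K =
[[11, 10, 6],
 [3, 3, 3],
 [-6, -4, -5]]
has determinant -27.) The finite-dimensional Fredholm alternative says: either (I - K) is invertible, or ker(I - K) ≠ {0} and then range(I - K) = ker((I - K)^*)^⊥, with dim ker(I - K) = dim ker((I - K)^*). Since det(I - K) ≠ 0, 1 is not an eigenvalue of K and ker(I - K) = {0}, so we are in the first case: for every y there is a unique x = (I - K)^(-1) y. (Explicitly, by the Woodbury identity, (I - U V^T)^(-1) = I + U (I_2 - G)^(-1) V^T.)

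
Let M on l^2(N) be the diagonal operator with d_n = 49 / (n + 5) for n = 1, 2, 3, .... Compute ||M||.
||M|| = 49/6 (attained at n = 1)

For M diagonal, ||M|| = sup_n |d_n| = sup_n 49/(n + 5). This is positive and strictly decreasing in n, so the supremum is attained at n = 1: d_1 = 49/(1 + 5) = 49/6. Hence ||M|| = 49/6.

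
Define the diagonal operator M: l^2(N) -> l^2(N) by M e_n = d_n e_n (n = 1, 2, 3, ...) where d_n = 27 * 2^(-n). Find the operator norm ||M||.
||M|| = 27/2 (attained at n = 1)

For M diagonal, ||M|| = sup_n |d_n|. The sequence d_n = 27 * 2^(-n) is positive and strictly decreasing (ratio 2^(-1) < 1), so the supremum is d_1 = 27/2. Hence ||M|| = 27/2.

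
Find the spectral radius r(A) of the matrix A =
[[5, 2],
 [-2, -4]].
r(A) = (1 + sqrt(65))/2 ≈ 4.5311

The eigenvalues of A are the roots of its characteristic polynomial. With M = A (coefficients from the trace and determinant):
  p(λ) = det(λ I - M) = λ^2 - λ - 16.
For λ^2 - λ - 16 the discriminant is 65. It is nonnegative but not a perfect square, so the roots are real and irrational: λ = (1 ± sqrt(65))/2 ≈ 4.5311, -3.5311.
Thus the eigenvalues (to 4 decimals) are 4.5311 (modulus 4.5311); -3.5311 (modulus 3.5311). The spectral radius is the largest modulus: r(A) = (1 + sqrt(65))/2 ≈ 4.5311. (Cross-check: r(A) ≤ ||A||_2 ≈ 6.5616; equality holds whenever A is normal, though it can also hold for some non-normal A.)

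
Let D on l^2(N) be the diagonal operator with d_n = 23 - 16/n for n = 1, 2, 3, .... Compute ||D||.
||D|| = 23

For a diagonal operator on l^2 with entries d_n, ||D|| = sup_n |d_n|. Here d_1 = 7, d_2 = 15, ..., and d_n = 23 - 16/n increases monotonically toward 23. All terms lie in [7, 23), so |d_n| = d_n and the supremum is the limit 23, which is not attained by any individual d_n. Hence ||D|| = 23.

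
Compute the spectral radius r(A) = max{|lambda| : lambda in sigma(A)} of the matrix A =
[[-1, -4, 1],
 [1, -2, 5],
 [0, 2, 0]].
r(A) = 3

The eigenvalues of A are the roots of its characteristic polynomial. With M = A (coefficients from the trace, the sum of principal 2x2 minors, and det A):
  p(λ) = det(λ I - M) = λ^3 + 3λ^2 - 4λ - 12.
By the rational root theorem any rational root is an integer divisor of 12. Testing λ = 2: p(2) = 8 + 12 - 8 - 12 = 0, so λ = 2 is a root. Dividing out (λ - 2) leaves p(λ) = (λ - 2)(λ^2 + 5λ + 6). For λ^2 + 5λ + 6 the discriminant is 1. It is a perfect square (1^2), so the roots are rational: λ = (-5 ± 1)/2 = -2, -3.
Thus the eigenvalues (to 4 decimals) are -2 (modulus 2); -3 (modulus 3); 2 (modulus 2). The spectral radius is the largest modulus: r(A) = 3. (Cross-check: r(A) ≤ ||A||_2 ≈ 6.2532; equality holds whenever A is normal, though it can also hold for some non-normal A.)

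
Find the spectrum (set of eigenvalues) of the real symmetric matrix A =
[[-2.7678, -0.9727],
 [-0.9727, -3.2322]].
sigma(A) ≈ {-4, -2}

A is real symmetric, so its spectrum consists of real eigenvalues. Expanding the characteristic polynomial of the displayed matrix gives
  det(λ I - A) = p(λ) = λ^2 + (6)λ + (8).
Solving p(λ) = 0 yields eigenvalues ≈ -4, -2. (A is shown rounded to 4 decimals, so these recover the underlying integer eigenvalues to within that precision.)
Verification: the trace of A = -6 equals the sum of eigenvalues -6, and det(A) ≈ 7.9999 matches the eigenvalue product 8.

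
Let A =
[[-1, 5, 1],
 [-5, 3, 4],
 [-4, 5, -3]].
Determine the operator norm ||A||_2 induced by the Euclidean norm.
||A||_2 ≈ 9.6013 (= sqrt(largest eigenvalue of A^T A))

||A||_2 = sigma_max(A) = sqrt(lambda_max(A^T A)). Form the symmetric matrix M = A^T A =
[[42, -40, -9],
 [-40, 59, 2],
 [-9, 2, 26]].
Its characteristic polynomial (trace, sum of principal 2x2 minors, determinant of M give the coefficients) is
  p(λ) = det(λ I - M) = λ^3 - 127λ^2 + 3419λ - 19321.
No integer candidate from the rational root theorem (±divisors of 19321) is a root, so the roots are irrational. The cubic discriminant is Δ = 11297861968 > 0, so there are three distinct real roots. p(7) = -1268 and p(8) = 415 have opposite signs, so a root lies in (7, 8); Newton's method refines it to λ ≈ 7.7415. p(27) = 92 and p(28) = -1205 have opposite signs, so a root lies in (27, 28); Newton's method refines it to λ ≈ 27.0733. p(92) = -1013 and p(93) = 4580 have opposite signs, so a root lies in (92, 93); Newton's method refines it to λ ≈ 92.1852. Check (Vieta): the three roots sum to 127, matching tr M = 127.
So the eigenvalues of A^T A are ≈ 7.7415, 27.0733, 92.1852 (all ≥ 0, as they must be for A^T A). The largest is λ_max ≈ 92.1852, hence ||A||_2 = sqrt(λ_max) ≈ 9.6013.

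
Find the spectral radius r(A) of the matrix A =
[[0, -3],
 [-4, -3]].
r(A) = (3 + sqrt(57))/2 ≈ 5.2749

The eigenvalues of A are the roots of its characteristic polynomial. With M = A (coefficients from the trace and determinant):
  p(λ) = det(λ I - M) = λ^2 + 3λ - 12.
For λ^2 + 3λ - 12 the discriminant is 57. It is nonnegative but not a perfect square, so the roots are real and irrational: λ = (-3 ± sqrt(57))/2 ≈ 2.2749, -5.2749.
Thus the eigenvalues (to 4 decimals) are 2.2749 (modulus 2.2749); -5.2749 (modulus 5.2749). The spectral radius is the largest modulus: r(A) = (3 + sqrt(57))/2 ≈ 5.2749. (Cross-check: r(A) ≤ ||A||_2 ≈ 5.389; equality holds whenever A is normal, though it can also hold for some non-normal A.)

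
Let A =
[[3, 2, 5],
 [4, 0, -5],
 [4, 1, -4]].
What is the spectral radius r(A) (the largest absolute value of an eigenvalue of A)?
r(A) ≈ 6.0485

The eigenvalues of A are the roots of its characteristic polynomial. With M = A (coefficients from the trace, the sum of principal 2x2 minors, and det A):
  p(λ) = det(λ I - M) = λ^3 + λ^2 - 35λ - 27.
No integer candidate from the rational root theorem (±divisors of 27) is a root, so the roots are irrational. The cubic discriminant is Δ = 170160 > 0, so there are three distinct real roots. p(-7) = -76 and p(-6) = 3 have opposite signs, so a root lies in (-7, -6); Newton's method refines it to λ ≈ -6.0485. p(-1) = 8 and p(0) = -27 have opposite signs, so a root lies in (-1, 0); Newton's method refines it to λ ≈ -0.7675. p(5) = -52 and p(6) = 15 have opposite signs, so a root lies in (5, 6); Newton's method refines it to λ ≈ 5.816. Check (Vieta): the three roots sum to -1, matching tr M = -1.
Thus the eigenvalues (to 4 decimals) are -6.0485 (modulus 6.0485); -0.7675 (modulus 0.7675); 5.816 (modulus 5.816). The spectral radius is the largest modulus: r(A) ≈ 6.0485. (Cross-check: r(A) ≤ ||A||_2 ≈ 8.8284; equality holds whenever A is normal, though it can also hold for some non-normal A.)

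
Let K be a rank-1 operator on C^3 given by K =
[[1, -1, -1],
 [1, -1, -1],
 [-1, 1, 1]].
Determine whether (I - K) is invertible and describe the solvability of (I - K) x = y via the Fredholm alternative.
(I - K) is singular (det(I - K) = 0, i.e. 1 ∈ sigma(K)). (I - K) x = y is solvable iff y ⊥ ker((I - K)^*) = span{(1, -1, -1)}, i.e. iff y_1 - y_2 - y_3 = 0. When solvable, the solutions are x = y + c·(1, 1, -1), c arbitrary (ker(I - K) = span{(1, 1, -1)}, dimension 1).

K has rank 1, so it is an outer product K = u v^T: every row of K is a multiple of one row vector. Reading off the entries, u = (1, 1, -1) and v = (1, -1, -1) (row i of K equals u_i·v^T). A rank-one matrix u v^T satisfies K u = u (v·u) and kills the (2)-dimensional subspace v^⊥, so its characteristic polynomial is lambda^2 (lambda - v·u) with v·u = tr K = 1. Hence the eigenvalues of I - K are 1 (multiplicity 2) and 1 - (1) = 0, so det(I - K) = 0. (Direct check: I - K =
[[0, 1, 1],
 [-1, 2, 1],
 [1, -1, 0]]
has determinant 0.) So 1 is an eigenvalue of K and (I - K) is not invertible. The finite-dimensional Fredholm alternative says: either (I - K) is invertible, or ker(I - K) ≠ {0} and then range(I - K) = ker((I - K)^*)^⊥, with dim ker(I - K) = dim ker((I - K)^*). We are in the second case, so we need both kernels. Kernel of I - K: (I - K) u = u - u (v·u) = u - u = 0, so ker(I - K) = span{u} = span{(1, 1, -1)} (it is exactly 1-dimensional because rank(I - K) = 2). Kernel of the adjoint: K is real, so (I - K)^* = I - K^T = I - v u^T, and (I - v u^T) v = v - v (u·v) = 0; hence ker((I - K)^*) = span{v} = span{(1, -1, -1)}. Therefore (I - K) x = y is solvable iff <y, v> = 0, i.e. iff y_1 - y_2 - y_3 = 0. When this holds, K y = u (v·y) = 0, so (I - K) y = y and x = y is a particular solution; the full solution set is the line x = y + c·u = y + c·(1, 1, -1), c ∈ C.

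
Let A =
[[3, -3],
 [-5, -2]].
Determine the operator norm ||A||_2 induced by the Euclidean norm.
||A||_2 = sqrt((47 + sqrt(445))/2) ≈ 5.835 (= sqrt(largest eigenvalue of A^T A))

||A||_2 = sigma_max(A) = sqrt(lambda_max(A^T A)). Form the symmetric matrix M = A^T A =
[[34, 1],
 [1, 13]].
Its characteristic polynomial (trace, determinant of M give the coefficients) is
  p(λ) = det(λ I - M) = λ^2 - 47λ + 441.
For λ^2 - 47λ + 441 the discriminant is 445. It is nonnegative but not a perfect square, so the roots are real and irrational: λ = (47 ± sqrt(445))/2 ≈ 34.0475, 12.9525.
So the eigenvalues of A^T A are ≈ 12.9525, 34.0475 (all ≥ 0, as they must be for A^T A). The largest is λ_max = (47 + sqrt(445))/2 ≈ 34.0475, hence ||A||_2 = sqrt(λ_max) = sqrt((47 + sqrt(445))/2) ≈ 5.835.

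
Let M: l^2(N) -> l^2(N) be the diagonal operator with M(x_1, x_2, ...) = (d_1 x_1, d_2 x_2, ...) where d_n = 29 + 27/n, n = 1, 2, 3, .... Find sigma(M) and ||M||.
sigma(M) = {29 + 27/n : n ≥ 1} ∪ {29}; ||M|| = 56

A bounded diagonal operator on l^2 with diagonal entries d_n has spectrum equal to the closure of {d_n : n ≥ 1}: every d_n is an eigenvalue (with eigenvector e_n), so {d_n} ⊂ sigma(M); the spectrum is closed, so its closure is too; and for lambda not in the closure, (M - lambda I) has bounded inverse (the diagonal entries 1/(d_n - lambda) are bounded). For our sequence d_n = 29 + 27/n, n = 1, 2, 3, ...:
  - {d_n} = {29 + 27/n : n ≥ 1}; the only limit point is 29
  - closure = {29 + 27/n : n ≥ 1} ∪ {29}
For the norm: a diagonal operator has ||M|| = sup_n |d_n|. Here d_n = 29 + 27/n is positive and decreasing, so sup_n |d_n| = d_1 = 29 + 27 = 56. So ||M|| = 56.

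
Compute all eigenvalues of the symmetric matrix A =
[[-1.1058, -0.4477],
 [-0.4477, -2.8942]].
sigma(A) ≈ {-3, -1}

A is real symmetric, so its spectrum consists of real eigenvalues. Expanding the characteristic polynomial of the displayed matrix gives
  det(λ I - A) = p(λ) = λ^2 + (4)λ + (3).
Solving p(λ) = 0 yields eigenvalues ≈ -3, -1. (A is shown rounded to 4 decimals, so these recover the underlying integer eigenvalues to within that precision.)
Verification: the trace of A = -4 equals the sum of eigenvalues -4, and det(A) ≈ 3.0000 matches the eigenvalue product 3.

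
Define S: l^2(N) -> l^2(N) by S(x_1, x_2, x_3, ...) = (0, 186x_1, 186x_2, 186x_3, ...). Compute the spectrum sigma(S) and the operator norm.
sigma(S) = closed disk {z in C : |z| ≤ 186}; ||S|| = 186

Note S = 186·U where U is the unit right shift (U x)_k = x_{k-1} (with x_0 := 0); so ||S|| = 186||U|| and sigma(S) = 186·sigma(U). ||S x||^2 = sum_{k≥1} |186x_k|^2 = 34596||x||^2, so ||S|| = 186 and sigma(S) ⊂ {|z| ≤ 186}. For any |lambda| < 186, the equation (S - lambda I) x = 0 forces x_1 = 0, then 186x_k = lambda x_{k+1} ⇒ x = 0, so S has no eigenvalues. But (S - lambda I) is not surjective for |lambda| < 186: solving (S - lambda I) x = e_1 would require x_n proportional to (lambda/186)^(-n), which is not in l^2. So every |lambda| < 186 lies in the residual spectrum. The boundary |lambda| = 186 is in the approximate point spectrum (the spectrum is closed). Hence sigma(S) is the closed disk of radius 186.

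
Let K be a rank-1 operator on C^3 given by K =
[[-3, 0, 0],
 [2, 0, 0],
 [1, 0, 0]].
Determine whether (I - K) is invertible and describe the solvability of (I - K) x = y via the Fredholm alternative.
(I - K) is invertible (det(I - K) = 4 ≠ 0), so for every y in C^3 the equation (I - K) x = y has a unique solution.

K has rank 1, so it is an outer product K = u v^T: every row of K is a multiple of one row vector. Reading off the entries, u = (-3, 2, 1) and v = (1, 0, 0) (row i of K equals u_i·v^T). A rank-one matrix u v^T satisfies K u = u (v·u) and kills the (2)-dimensional subspace v^⊥, so its characteristic polynomial is lambda^2 (lambda - v·u) with v·u = tr K = -3. Hence the eigenvalues of I - K are 1 (multiplicity 2) and 1 - (-3) = 4, so det(I - K) = 4. (Direct check: I - K =
[[4, 0, 0],
 [-2, 1, 0],
 [-1, 0, 1]]
has determinant 4.) The finite-dimensional Fredholm alternative says: either (I - K) is invertible, or ker(I - K) ≠ {0} and then range(I - K) = ker((I - K)^*)^⊥, with dim ker(I - K) = dim ker((I - K)^*). Since det(I - K) ≠ 0, 1 is not an eigenvalue of K and ker(I - K) = {0}, so we are in the first case: for every y there is a unique x = (I - K)^(-1) y. Explicitly, by the Sherman–Morrison formula, (I - u v^T)^(-1) = I + u v^T/(1 - v·u), i.e. (I - K)^(-1) = I + K/(4).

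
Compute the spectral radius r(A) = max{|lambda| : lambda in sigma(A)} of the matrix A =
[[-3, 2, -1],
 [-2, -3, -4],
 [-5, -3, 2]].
r(A) ≈ 4.8958

The eigenvalues of A are the roots of its characteristic polynomial. With M = A (coefficients from the trace, the sum of principal 2x2 minors, and det A):
  p(λ) = det(λ I - M) = λ^3 + 4λ^2 - 16λ - 111.
No integer candidate from the rational root theorem (±divisors of 111) is a root, so the roots are irrational. The cubic discriminant is Δ = -155899 < 0, so there is one real root and a complex-conjugate pair. p(4) = -47 and p(5) = 34 have opposite signs, so a root lies in (4, 5); Newton's method refines it to λ ≈ 4.6309. Dividing out (λ - (4.6309)) leaves approximately λ^2 + 8.6309λ + 23.9693. For λ^2 + 8.6309λ + 23.9693 the discriminant is -21.384. It is negative, so the remaining roots are the complex-conjugate pair λ ≈ -4.3155 ± 2.3121i. Their product equals the constant term, so |λ|^2 ≈ 23.9693 and |λ| ≈ 4.8958.
Thus the eigenvalues (to 4 decimals) are 4.6309 (modulus 4.6309); -4.3155 ± 2.3121i (modulus 4.8958). The spectral radius is the largest modulus: r(A) ≈ 4.8958. (Cross-check: r(A) ≤ ||A||_2 ≈ 6.8794; equality holds whenever A is normal, though it can also hold for some non-normal A.)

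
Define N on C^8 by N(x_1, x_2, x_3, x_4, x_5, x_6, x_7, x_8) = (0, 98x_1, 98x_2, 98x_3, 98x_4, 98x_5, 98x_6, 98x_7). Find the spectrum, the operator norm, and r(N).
sigma(N) = {0}; ||N|| = 98; r(N) = 0. (N is nilpotent with N^8 = 0.)

On C^8, N is a strictly lower-triangular matrix with 98 on the subdiagonal and zeros elsewhere, so its characteristic polynomial is lambda^8 and every eigenvalue is 0: sigma(N) = {0}. For the operator norm, N e_i = 98e_{i+1} for i = 1, ..., 7 and N e_8 = 0, so the singular values of N are 98 (with multiplicity 7) and 0; hence ||N|| = 98. The spectral radius r(N) = max|lambda| = 0. Note ||N|| > r(N) — characteristic of non-normal nilpotent operators. Indeed N^8 = 0.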